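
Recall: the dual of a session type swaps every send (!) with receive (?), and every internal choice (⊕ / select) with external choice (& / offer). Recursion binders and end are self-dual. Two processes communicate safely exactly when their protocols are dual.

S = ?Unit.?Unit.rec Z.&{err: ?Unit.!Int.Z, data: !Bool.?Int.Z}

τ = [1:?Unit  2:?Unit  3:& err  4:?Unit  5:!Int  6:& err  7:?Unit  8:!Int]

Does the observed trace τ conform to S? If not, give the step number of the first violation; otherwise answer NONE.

step 1: ?Unit  match  state: ?Unit.rec Z.…
step 2: ?Unit  match  state: rec Z.…
step 3: & err  match  state: ?Unit.!Int.rec Z.…
step 4: ?Unit  match  state: !Int.rec Z.…
step 5: !Int  match  state: rec Z.…
step 6: & err  match  state: ?Unit.!Int.rec Z.…
step 7: ?Unit  match  state: !Int.rec Z.…
step 8: !Int  match  state: rec Z.…
trace exhausted — no violation

NONE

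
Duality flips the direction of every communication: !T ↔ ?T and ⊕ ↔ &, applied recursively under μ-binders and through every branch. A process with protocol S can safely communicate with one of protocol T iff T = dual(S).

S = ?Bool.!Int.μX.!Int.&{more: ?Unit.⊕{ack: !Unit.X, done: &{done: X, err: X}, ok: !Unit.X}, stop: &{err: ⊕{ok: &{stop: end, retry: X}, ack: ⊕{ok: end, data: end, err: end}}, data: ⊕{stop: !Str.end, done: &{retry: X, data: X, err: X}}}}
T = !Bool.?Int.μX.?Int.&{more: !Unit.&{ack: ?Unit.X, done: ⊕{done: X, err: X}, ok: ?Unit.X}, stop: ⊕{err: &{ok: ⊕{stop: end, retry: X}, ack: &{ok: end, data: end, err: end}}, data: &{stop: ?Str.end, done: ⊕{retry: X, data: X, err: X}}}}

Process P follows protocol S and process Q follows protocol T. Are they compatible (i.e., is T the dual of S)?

NO

?Bool vs !Bool  ✓
  !Int vs ?Int  ✓
    μX vs μX  ✓ (binder kept)
      !Int vs ?Int  ✓
        &{more,stop} vs &{more,stop}  ✗ choice polarity not flipped — not dual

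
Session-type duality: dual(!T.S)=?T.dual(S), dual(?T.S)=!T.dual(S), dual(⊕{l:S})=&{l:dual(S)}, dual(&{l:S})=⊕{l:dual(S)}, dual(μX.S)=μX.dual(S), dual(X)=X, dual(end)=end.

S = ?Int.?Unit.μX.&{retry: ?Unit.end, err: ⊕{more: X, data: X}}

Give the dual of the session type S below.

!Int.!Unit.μX.⊕{retry: !Unit.end, err: &{more: X, data: X}}

?Int ↦ !Int
  ?Unit ↦ !Unit
    μX ↦ μX  (μ self-dual)
      &{retry,err} ↦ ⊕{retry,err}  (external→internal)
        • retry:
          ?Unit ↦ !Unit
            dual(end) = end
        • err:
          ⊕{more,data} ↦ &{more,data}  (internal→external)
            • more:
              dual(X) = X
            • data:
              dual(X) = X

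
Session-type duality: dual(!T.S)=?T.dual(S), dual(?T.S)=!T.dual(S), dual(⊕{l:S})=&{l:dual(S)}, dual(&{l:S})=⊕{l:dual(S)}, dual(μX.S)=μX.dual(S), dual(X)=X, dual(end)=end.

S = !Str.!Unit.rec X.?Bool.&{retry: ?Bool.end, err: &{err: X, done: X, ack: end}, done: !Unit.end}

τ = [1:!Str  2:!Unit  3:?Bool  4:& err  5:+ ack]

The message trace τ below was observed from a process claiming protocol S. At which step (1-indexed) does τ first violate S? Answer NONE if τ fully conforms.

@1 !Str  match  residual = !Unit.rec X.…
@2 !Unit  match  residual = rec X.…
@3 ?Bool  match  residual = &{retry: ?Bool.end, err: &{err: rec X.…, done: rec X.…, ack: end}, done: !Unit.end}
@4 & err  match  residual = &{err: rec X.…, done: rec X.…, ack: end}
@5 got + ack, protocol expects & err or & done or & ack  ✗

5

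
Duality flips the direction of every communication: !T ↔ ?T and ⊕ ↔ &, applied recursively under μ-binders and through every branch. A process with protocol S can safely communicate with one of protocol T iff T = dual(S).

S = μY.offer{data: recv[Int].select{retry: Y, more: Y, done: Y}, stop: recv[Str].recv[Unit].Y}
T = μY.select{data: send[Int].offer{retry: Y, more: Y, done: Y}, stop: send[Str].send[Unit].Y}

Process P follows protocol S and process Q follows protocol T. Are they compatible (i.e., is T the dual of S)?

μY | μY  ok (μ self-dual)
  offer{data,stop} | select{data,stop}  ok label sets agree
    case data:
      recv[Int] | send[Int]  ok
        select{retry,more,done} | offer{retry,more,done}  ok label sets agree
          case retry:
            Y | Y  ok
          case more:
            Y | Y  ok
          case done:
            Y | Y  ok
    case stop:
      recv[Str] | send[Str]  ok
        recv[Unit] | send[Unit]  ok
          Y | Y  ok

YES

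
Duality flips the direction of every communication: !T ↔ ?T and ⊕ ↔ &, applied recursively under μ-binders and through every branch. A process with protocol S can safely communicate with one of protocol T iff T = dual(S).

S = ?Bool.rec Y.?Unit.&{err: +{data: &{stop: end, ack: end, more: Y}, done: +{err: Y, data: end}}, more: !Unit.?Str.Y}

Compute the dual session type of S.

!Bool.rec Y.!Unit.+{err: &{data: +{stop: end, ack: end, more: Y}, done: &{err: Y, data: end}}, more: ?Unit.!Str.Y}

?Bool = !Bool
  rec Y = rec Y  (rec unchanged)
    ?Unit = !Unit
      &{err,more} = +{err,more}  (&→⊕)
        • err:
          +{data,done} = &{data,done}  (⊕→&)
            • data:
              &{stop,ack,more} = +{stop,ack,more}  (&→⊕)
                • stop:
                  end ↦ end
                • ack:
                  end ↦ end
                • more:
                  Y ↦ Y
            • done:
              +{err,data} = &{err,data}  (⊕→&)
                • err:
                  Y ↦ Y
                • data:
                  end ↦ end
        • more:
          !Unit = ?Unit
            ?Str = !Str
              Y ↦ Y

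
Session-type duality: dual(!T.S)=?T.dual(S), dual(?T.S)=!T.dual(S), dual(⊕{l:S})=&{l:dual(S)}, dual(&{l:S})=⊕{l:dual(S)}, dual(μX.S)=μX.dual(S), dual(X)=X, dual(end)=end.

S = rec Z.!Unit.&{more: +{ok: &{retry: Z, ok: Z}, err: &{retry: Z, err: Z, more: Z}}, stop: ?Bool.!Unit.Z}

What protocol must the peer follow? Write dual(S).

rec Z = rec Z  (rec unchanged)
  !Unit = ?Unit
    &{more,stop} = +{more,stop}  (&→⊕)
      • more:
        +{ok,err} = &{ok,err}  (internal→external)
          • ok:
            &{retry,ok} = +{retry,ok}  (&→⊕)
              • retry:
                Z self-dual
              • ok:
                Z self-dual
          • err:
            &{retry,err,more} = +{retry,err,more}  (&→⊕)
              • retry:
                Z self-dual
              • err:
                Z self-dual
              • more:
                Z self-dual
      • stop:
        ?Bool = !Bool
          !Unit = ?Unit
            Z self-dual

rec Z.?Unit.+{more: &{ok: +{retry: Z, ok: Z}, err: +{retry: Z, err: Z, more: Z}}, stop: !Bool.?Unit.Z}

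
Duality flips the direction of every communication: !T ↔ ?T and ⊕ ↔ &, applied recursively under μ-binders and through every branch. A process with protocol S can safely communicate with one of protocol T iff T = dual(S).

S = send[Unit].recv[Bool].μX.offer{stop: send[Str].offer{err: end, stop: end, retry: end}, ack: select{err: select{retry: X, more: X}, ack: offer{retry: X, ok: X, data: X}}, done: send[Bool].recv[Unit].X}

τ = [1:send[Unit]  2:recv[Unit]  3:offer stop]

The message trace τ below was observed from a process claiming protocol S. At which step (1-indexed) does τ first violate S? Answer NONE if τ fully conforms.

2

@1 send[Unit]  match  cont: recv[Bool].μX.…
@2 got recv[Unit], protocol expects recv[Bool]  ✗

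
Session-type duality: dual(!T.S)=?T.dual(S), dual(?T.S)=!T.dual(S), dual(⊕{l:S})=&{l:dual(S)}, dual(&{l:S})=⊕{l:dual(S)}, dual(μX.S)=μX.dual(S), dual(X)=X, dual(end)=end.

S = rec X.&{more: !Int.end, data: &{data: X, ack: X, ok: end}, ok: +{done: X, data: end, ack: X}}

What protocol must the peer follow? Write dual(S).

rec X.+{more: ?Int.end, data: +{data: X, ack: X, ok: end}, ok: &{done: X, data: end, ack: X}}

rec X → rec X  (rec unchanged)
  &{more,data,ok} → +{more,data,ok}  (offer→select)
    case more:
      !Int → ?Int
        end ↦ end
    case data:
      &{data,ack,ok} → +{data,ack,ok}  (offer→select)
        case data:
          X ↦ X
        case ack:
          X ↦ X
        case ok:
          end ↦ end
    case ok:
      +{done,data,ack} → &{done,data,ack}  (select→offer)
        case done:
          X ↦ X
        case data:
          end ↦ end
        case ack:
          X ↦ X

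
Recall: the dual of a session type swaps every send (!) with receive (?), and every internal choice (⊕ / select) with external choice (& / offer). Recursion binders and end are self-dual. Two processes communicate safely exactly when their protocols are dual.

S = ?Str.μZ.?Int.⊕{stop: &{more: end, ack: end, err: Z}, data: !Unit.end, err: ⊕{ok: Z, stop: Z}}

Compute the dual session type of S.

!Str.μZ.!Int.&{stop: ⊕{more: end, ack: end, err: Z}, data: ?Unit.end, err: &{ok: Z, stop: Z}}

?Str → !Str
  μZ → μZ  (rec unchanged)
    ?Int → !Int
      ⊕{stop,data,err} → &{stop,data,err}  (select→offer)
        case stop:
          &{more,ack,err} → ⊕{more,ack,err}  (external→internal)
            case more:
              dual(end) = end
            case ack:
              dual(end) = end
            case err:
              dual(Z) = Z
        case data:
          !Unit → ?Unit
            dual(end) = end
        case err:
          ⊕{ok,stop} → &{ok,stop}  (select→offer)
            case ok:
              dual(Z) = Z
            case stop:
              dual(Z) = Z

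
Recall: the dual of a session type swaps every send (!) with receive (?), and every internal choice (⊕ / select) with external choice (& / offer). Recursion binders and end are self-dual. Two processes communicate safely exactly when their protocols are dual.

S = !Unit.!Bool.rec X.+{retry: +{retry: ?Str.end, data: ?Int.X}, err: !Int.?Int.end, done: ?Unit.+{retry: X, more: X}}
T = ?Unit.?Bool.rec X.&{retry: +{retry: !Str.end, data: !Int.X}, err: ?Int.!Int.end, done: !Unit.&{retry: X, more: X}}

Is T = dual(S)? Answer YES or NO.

!Unit vs ?Unit  ok
  !Bool vs ?Bool  ok
    rec X vs rec X  ok (μ self-dual)
      +{retry,err,done} vs &{retry,err,done}  ok same labels
        case retry:
          +{retry,data} vs +{retry,data}  ✗ choice polarity not flipped — not dual

NO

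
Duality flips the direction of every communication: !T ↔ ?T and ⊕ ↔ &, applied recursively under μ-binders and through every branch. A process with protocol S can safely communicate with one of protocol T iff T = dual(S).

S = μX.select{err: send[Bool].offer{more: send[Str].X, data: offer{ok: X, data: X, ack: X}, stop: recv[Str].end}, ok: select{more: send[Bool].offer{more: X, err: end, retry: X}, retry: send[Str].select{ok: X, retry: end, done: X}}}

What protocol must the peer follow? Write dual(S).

μX → μX  (μ self-dual)
  select{err,ok} → offer{err,ok}  (select→offer)
    • err:
      send[Bool] → recv[Bool]
        offer{more,data,stop} → select{more,data,stop}  (offer→select)
          • more:
            send[Str] → recv[Str]
              dual(X) = X
          • data:
            offer{ok,data,ack} → select{ok,data,ack}  (offer→select)
              • ok:
                dual(X) = X
              • data:
                dual(X) = X
              • ack:
                dual(X) = X
          • stop:
            recv[Str] → send[Str]
              dual(end) = end
    • ok:
      select{more,retry} → offer{more,retry}  (select→offer)
        • more:
          send[Bool] → recv[Bool]
            offer{more,err,retry} → select{more,err,retry}  (offer→select)
              • more:
                dual(X) = X
              • err:
                dual(end) = end
              • retry:
                dual(X) = X
        • retry:
          send[Str] → recv[Str]
            select{ok,retry,done} → offer{ok,retry,done}  (select→offer)
              • ok:
                dual(X) = X
              • retry:
                dual(end) = end
              • done:
                dual(X) = X

μX.offer{err: recv[Bool].select{more: recv[Str].X, data: select{ok: X, data: X, ack: X}, stop: send[Str].end}, ok: offer{more: recv[Bool].select{more: X, err: end, retry: X}, retry: recv[Str].offer{ok: X, retry: end, done: X}}}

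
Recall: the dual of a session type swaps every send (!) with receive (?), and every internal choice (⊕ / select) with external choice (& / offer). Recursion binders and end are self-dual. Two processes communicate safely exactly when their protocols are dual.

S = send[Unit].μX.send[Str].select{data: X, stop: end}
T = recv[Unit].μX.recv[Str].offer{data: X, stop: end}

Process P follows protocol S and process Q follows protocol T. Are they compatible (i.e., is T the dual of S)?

YES

send[Unit] vs recv[Unit]  ok
  μX vs μX  ok (μ self-dual)
    send[Str] vs recv[Str]  ok
      select{data,stop} vs offer{data,stop}  ok label sets agree
        • data:
          X vs X  ok
        • stop:
          end vs end  ok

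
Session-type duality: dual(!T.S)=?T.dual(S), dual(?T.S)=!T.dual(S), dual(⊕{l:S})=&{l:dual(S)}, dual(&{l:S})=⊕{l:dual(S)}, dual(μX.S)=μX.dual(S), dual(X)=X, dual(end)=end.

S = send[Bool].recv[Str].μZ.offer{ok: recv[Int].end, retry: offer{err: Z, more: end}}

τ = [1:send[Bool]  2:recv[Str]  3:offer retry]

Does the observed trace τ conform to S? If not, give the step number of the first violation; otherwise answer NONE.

NONE

@1 send[Bool]  match  now at recv[Str].μZ.…
@2 recv[Str]  match  now at μZ.…
@3 offer retry  match  now at offer{err: μZ.…, more: end}
τ conforms to S (length 3)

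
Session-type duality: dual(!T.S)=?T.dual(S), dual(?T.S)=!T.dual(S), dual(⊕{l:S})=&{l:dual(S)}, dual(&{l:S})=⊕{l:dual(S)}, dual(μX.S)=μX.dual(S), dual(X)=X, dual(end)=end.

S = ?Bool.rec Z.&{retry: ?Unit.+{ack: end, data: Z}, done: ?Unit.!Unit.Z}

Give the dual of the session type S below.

!Bool.rec Z.+{retry: !Unit.&{ack: end, data: Z}, done: !Unit.?Unit.Z}

?Bool ↦ !Bool
  rec Z ↦ rec Z  (binder kept)
    &{retry,done} ↦ +{retry,done}  (offer→select)
      • retry:
        ?Unit ↦ !Unit
          +{ack,data} ↦ &{ack,data}  (select→offer)
            • ack:
              dual(end) = end
            • data:
              dual(Z) = Z
      • done:
        ?Unit ↦ !Unit
          !Unit ↦ ?Unit
            dual(Z) = Z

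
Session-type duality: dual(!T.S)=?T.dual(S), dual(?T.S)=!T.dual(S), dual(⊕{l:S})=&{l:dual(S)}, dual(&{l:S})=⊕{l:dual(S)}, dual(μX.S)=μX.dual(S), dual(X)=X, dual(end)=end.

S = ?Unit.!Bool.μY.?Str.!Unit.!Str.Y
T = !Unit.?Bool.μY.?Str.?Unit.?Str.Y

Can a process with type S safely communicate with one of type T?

?Unit ‖ !Unit  ok
  !Bool ‖ ?Bool  ok
    μY ‖ μY  ok (μ self-dual)
      ?Str ‖ ?Str  ✗ same direction on both sides — not dual

NO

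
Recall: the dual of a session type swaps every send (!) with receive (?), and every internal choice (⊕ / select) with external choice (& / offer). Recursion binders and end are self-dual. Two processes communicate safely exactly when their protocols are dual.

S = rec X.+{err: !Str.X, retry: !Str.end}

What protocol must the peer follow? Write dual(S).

rec X.&{err: ?Str.X, retry: ?Str.end}

rec X = rec X  (rec unchanged)
  +{err,retry} = &{err,retry}  (internal→external)
    case err:
      !Str = ?Str
        dual(X) = X
    case retry:
      !Str = ?Str
        dual(end) = end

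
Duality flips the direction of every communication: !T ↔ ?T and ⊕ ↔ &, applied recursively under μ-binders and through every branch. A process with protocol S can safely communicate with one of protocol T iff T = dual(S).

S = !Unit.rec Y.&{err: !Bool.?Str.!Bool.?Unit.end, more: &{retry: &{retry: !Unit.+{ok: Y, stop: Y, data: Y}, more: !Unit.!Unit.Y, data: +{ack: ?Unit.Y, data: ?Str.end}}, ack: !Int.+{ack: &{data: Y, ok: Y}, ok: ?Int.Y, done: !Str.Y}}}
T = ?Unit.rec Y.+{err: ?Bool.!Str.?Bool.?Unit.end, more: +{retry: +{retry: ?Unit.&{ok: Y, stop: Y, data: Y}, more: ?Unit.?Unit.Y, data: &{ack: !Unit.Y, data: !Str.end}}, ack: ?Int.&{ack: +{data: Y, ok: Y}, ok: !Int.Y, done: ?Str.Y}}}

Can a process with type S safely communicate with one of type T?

NO

!Unit ‖ ?Unit  ✓
  rec Y ‖ rec Y  ✓ (binder kept)
    &{err,more} ‖ +{err,more}  ✓ same labels
      • err:
        !Bool ‖ ?Bool  ✓
          ?Str ‖ !Str  ✓
            !Bool ‖ ?Bool  ✓
              ?Unit ‖ ?Unit  ✗ same direction on both sides — not dual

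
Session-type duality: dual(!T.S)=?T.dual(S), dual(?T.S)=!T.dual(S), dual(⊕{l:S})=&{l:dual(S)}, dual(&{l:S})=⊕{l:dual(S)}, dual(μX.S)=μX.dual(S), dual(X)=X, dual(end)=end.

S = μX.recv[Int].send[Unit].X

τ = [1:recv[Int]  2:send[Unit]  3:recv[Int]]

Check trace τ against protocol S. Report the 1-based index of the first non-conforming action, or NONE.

[1] recv[Int]  ✓  residual = send[Unit].μX.…
[2] send[Unit]  ✓  residual = μX.…
[3] recv[Int]  ✓  residual = send[Unit].μX.…
trace exhausted — no violation

NONE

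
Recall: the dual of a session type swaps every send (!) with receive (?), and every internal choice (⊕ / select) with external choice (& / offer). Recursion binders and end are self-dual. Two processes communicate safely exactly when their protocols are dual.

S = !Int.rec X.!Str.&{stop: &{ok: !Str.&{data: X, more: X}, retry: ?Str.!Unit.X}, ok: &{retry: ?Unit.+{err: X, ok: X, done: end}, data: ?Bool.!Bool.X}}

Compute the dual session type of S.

?Int.rec X.?Str.+{stop: +{ok: ?Str.+{data: X, more: X}, retry: !Str.?Unit.X}, ok: +{retry: !Unit.&{err: X, ok: X, done: end}, data: !Bool.?Bool.X}}

!Int → ?Int
  rec X → rec X  (rec unchanged)
    !Str → ?Str
      &{stop,ok} → +{stop,ok}  (&→⊕)
        case stop:
          &{ok,retry} → +{ok,retry}  (&→⊕)
            case ok:
              !Str → ?Str
                &{data,more} → +{data,more}  (&→⊕)
                  case data:
                    dual(X) = X
                  case more:
                    dual(X) = X
            case retry:
              ?Str → !Str
                !Unit → ?Unit
                  dual(X) = X
        case ok:
          &{retry,data} → +{retry,data}  (&→⊕)
            case retry:
              ?Unit → !Unit
                +{err,ok,done} → &{err,ok,done}  (⊕→&)
                  case err:
                    dual(X) = X
                  case ok:
                    dual(X) = X
                  case done:
                    dual(end) = end
            case data:
              ?Bool → !Bool
                !Bool → ?Bool
                  dual(X) = X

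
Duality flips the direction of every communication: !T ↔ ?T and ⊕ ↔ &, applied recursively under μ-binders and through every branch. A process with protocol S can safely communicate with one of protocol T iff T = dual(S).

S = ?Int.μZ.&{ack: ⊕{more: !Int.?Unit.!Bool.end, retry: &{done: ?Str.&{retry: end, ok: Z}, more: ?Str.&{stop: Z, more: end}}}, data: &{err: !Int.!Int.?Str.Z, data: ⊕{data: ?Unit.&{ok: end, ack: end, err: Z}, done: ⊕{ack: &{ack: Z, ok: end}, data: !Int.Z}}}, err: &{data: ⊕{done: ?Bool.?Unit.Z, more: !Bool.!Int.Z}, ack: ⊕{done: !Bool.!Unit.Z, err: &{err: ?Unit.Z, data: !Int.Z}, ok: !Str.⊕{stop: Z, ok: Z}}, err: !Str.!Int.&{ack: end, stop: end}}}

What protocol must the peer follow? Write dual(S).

!Int.μZ.⊕{ack: &{more: ?Int.!Unit.?Bool.end, retry: ⊕{done: !Str.⊕{retry: end, ok: Z}, more: !Str.⊕{stop: Z, more: end}}}, data: ⊕{err: ?Int.?Int.!Str.Z, data: &{data: !Unit.⊕{ok: end, ack: end, err: Z}, done: &{ack: ⊕{ack: Z, ok: end}, data: ?Int.Z}}}, err: ⊕{data: &{done: !Bool.!Unit.Z, more: ?Bool.?Int.Z}, ack: &{done: ?Bool.?Unit.Z, err: ⊕{err: !Unit.Z, data: ?Int.Z}, ok: ?Str.&{stop: Z, ok: Z}}, err: ?Str.?Int.⊕{ack: end, stop: end}}}

?Int ↦ !Int
  μZ ↦ μZ  (rec unchanged)
    &{ack,data,err} ↦ ⊕{ack,data,err}  (offer→select)
      • ack:
        ⊕{more,retry} ↦ &{more,retry}  (internal→external)
          • more:
            !Int ↦ ?Int
              ?Unit ↦ !Unit
                !Bool ↦ ?Bool
                  end ↦ end
          • retry:
            &{done,more} ↦ ⊕{done,more}  (offer→select)
              • done:
                ?Str ↦ !Str
                  &{retry,ok} ↦ ⊕{retry,ok}  (offer→select)
                    • retry:
                      end ↦ end
                    • ok:
                      Z ↦ Z
              • more:
                ?Str ↦ !Str
                  &{stop,more} ↦ ⊕{stop,more}  (offer→select)
                    • stop:
                      Z ↦ Z
                    • more:
                      end ↦ end
      • data:
        &{err,data} ↦ ⊕{err,data}  (offer→select)
          • err:
            !Int ↦ ?Int
              !Int ↦ ?Int
                ?Str ↦ !Str
                  Z ↦ Z
          • data:
            ⊕{data,done} ↦ &{data,done}  (internal→external)
              • data:
                ?Unit ↦ !Unit
                  &{ok,ack,err} ↦ ⊕{ok,ack,err}  (offer→select)
                    • ok:
                      end ↦ end
                    • ack:
                      end ↦ end
                    • err:
                      Z ↦ Z
              • done:
                ⊕{ack,data} ↦ &{ack,data}  (internal→external)
                  • ack:
                    &{ack,ok} ↦ ⊕{ack,ok}  (offer→select)
                      • ack:
                        Z ↦ Z
                      • ok:
                        end ↦ end
                  • data:
                    !Int ↦ ?Int
                      Z ↦ Z
      • err:
        &{data,ack,err} ↦ ⊕{data,ack,err}  (offer→select)
          • data:
            ⊕{done,more} ↦ &{done,more}  (internal→external)
              • done:
                ?Bool ↦ !Bool
                  ?Unit ↦ !Unit
                    Z ↦ Z
              • more:
                !Bool ↦ ?Bool
                  !Int ↦ ?Int
                    Z ↦ Z
          • ack:
            ⊕{done,err,ok} ↦ &{done,err,ok}  (internal→external)
              • done:
                !Bool ↦ ?Bool
                  !Unit ↦ ?Unit
                    Z ↦ Z
              • err:
                &{err,data} ↦ ⊕{err,data}  (offer→select)
                  • err:
                    ?Unit ↦ !Unit
                      Z ↦ Z
                  • data:
                    !Int ↦ ?Int
                      Z ↦ Z
              • ok:
                !Str ↦ ?Str
                  ⊕{stop,ok} ↦ &{stop,ok}  (internal→external)
                    • stop:
                      Z ↦ Z
                    • ok:
                      Z ↦ Z
          • err:
            !Str ↦ ?Str
              !Int ↦ ?Int
                &{ack,stop} ↦ ⊕{ack,stop}  (offer→select)
                  • ack:
                    end ↦ end
                  • stop:
                    end ↦ end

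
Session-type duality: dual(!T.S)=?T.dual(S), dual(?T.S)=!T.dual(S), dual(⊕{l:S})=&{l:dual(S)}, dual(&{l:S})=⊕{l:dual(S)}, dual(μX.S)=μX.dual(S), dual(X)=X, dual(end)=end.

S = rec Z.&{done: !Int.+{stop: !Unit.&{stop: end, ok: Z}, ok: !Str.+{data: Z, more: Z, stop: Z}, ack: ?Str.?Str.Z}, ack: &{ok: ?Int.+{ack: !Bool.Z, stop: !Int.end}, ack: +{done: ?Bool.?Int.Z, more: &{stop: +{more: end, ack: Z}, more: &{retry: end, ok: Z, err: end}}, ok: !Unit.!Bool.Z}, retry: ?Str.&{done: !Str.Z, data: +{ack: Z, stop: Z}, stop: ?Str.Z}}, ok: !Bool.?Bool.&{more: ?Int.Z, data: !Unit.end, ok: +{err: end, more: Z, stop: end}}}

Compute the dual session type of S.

rec Z.+{done: ?Int.&{stop: ?Unit.+{stop: end, ok: Z}, ok: ?Str.&{data: Z, more: Z, stop: Z}, ack: !Str.!Str.Z}, ack: +{ok: !Int.&{ack: ?Bool.Z, stop: ?Int.end}, ack: &{done: !Bool.!Int.Z, more: +{stop: &{more: end, ack: Z}, more: +{retry: end, ok: Z, err: end}}, ok: ?Unit.?Bool.Z}, retry: !Str.+{done: ?Str.Z, data: &{ack: Z, stop: Z}, stop: !Str.Z}}, ok: ?Bool.!Bool.+{more: !Int.Z, data: ?Unit.end, ok: &{err: end, more: Z, stop: end}}}

rec Z ↦ rec Z  (μ self-dual)
  &{done,ack,ok} ↦ +{done,ack,ok}  (offer→select)
    case done:
      !Int ↦ ?Int
        +{stop,ok,ack} ↦ &{stop,ok,ack}  (select→offer)
          case stop:
            !Unit ↦ ?Unit
              &{stop,ok} ↦ +{stop,ok}  (offer→select)
                case stop:
                  end ↦ end
                case ok:
                  Z ↦ Z
          case ok:
            !Str ↦ ?Str
              +{data,more,stop} ↦ &{data,more,stop}  (select→offer)
                case data:
                  Z ↦ Z
                case more:
                  Z ↦ Z
                case stop:
                  Z ↦ Z
          case ack:
            ?Str ↦ !Str
              ?Str ↦ !Str
                Z ↦ Z
    case ack:
      &{ok,ack,retry} ↦ +{ok,ack,retry}  (offer→select)
        case ok:
          ?Int ↦ !Int
            +{ack,stop} ↦ &{ack,stop}  (select→offer)
              case ack:
                !Bool ↦ ?Bool
                  Z ↦ Z
              case stop:
                !Int ↦ ?Int
                  end ↦ end
        case ack:
          +{done,more,ok} ↦ &{done,more,ok}  (select→offer)
            case done:
              ?Bool ↦ !Bool
                ?Int ↦ !Int
                  Z ↦ Z
            case more:
              &{stop,more} ↦ +{stop,more}  (offer→select)
                case stop:
                  +{more,ack} ↦ &{more,ack}  (select→offer)
                    case more:
                      end ↦ end
                    case ack:
                      Z ↦ Z
                case more:
                  &{retry,ok,err} ↦ +{retry,ok,err}  (offer→select)
                    case retry:
                      end ↦ end
                    case ok:
                      Z ↦ Z
                    case err:
                      end ↦ end
            case ok:
              !Unit ↦ ?Unit
                !Bool ↦ ?Bool
                  Z ↦ Z
        case retry:
          ?Str ↦ !Str
            &{done,data,stop} ↦ +{done,data,stop}  (offer→select)
              case done:
                !Str ↦ ?Str
                  Z ↦ Z
              case data:
                +{ack,stop} ↦ &{ack,stop}  (select→offer)
                  case ack:
                    Z ↦ Z
                  case stop:
                    Z ↦ Z
              case stop:
                ?Str ↦ !Str
                  Z ↦ Z
    case ok:
      !Bool ↦ ?Bool
        ?Bool ↦ !Bool
          &{more,data,ok} ↦ +{more,data,ok}  (offer→select)
            case more:
              ?Int ↦ !Int
                Z ↦ Z
            case data:
              !Unit ↦ ?Unit
                end ↦ end
            case ok:
              +{err,more,stop} ↦ &{err,more,stop}  (select→offer)
                case err:
                  end ↦ end
                case more:
                  Z ↦ Z
                case stop:
                  end ↦ end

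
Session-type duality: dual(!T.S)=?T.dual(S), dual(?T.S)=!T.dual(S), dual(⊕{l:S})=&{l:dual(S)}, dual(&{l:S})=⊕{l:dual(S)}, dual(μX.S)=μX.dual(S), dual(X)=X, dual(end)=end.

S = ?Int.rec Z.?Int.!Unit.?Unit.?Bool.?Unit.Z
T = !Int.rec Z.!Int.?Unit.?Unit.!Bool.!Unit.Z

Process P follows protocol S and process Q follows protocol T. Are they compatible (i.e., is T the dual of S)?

NO

?Int | !Int  match
  rec Z | rec Z  match (μ self-dual)
    ?Int | !Int  match
      !Unit | ?Unit  match
        ?Unit | ?Unit  ✗ same direction on both sides — not dual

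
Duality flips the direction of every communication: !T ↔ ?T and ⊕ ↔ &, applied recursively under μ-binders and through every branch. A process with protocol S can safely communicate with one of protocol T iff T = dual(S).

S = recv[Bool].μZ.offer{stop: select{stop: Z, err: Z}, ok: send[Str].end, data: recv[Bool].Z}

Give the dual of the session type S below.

send[Bool].μZ.select{stop: offer{stop: Z, err: Z}, ok: recv[Str].end, data: send[Bool].Z}

recv[Bool] = send[Bool]
  μZ = μZ  (μ self-dual)
    offer{stop,ok,data} = select{stop,ok,data}  (&→⊕)
      • stop:
        select{stop,err} = offer{stop,err}  (internal→external)
          • stop:
            Z self-dual
          • err:
            Z self-dual
      • ok:
        send[Str] = recv[Str]
          end self-dual
      • data:
        recv[Bool] = send[Bool]
          Z self-dual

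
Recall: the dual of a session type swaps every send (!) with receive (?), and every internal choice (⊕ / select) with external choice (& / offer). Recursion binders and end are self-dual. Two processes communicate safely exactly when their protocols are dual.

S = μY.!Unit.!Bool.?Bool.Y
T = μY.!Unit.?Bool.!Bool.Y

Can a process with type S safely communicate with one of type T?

μY ‖ μY  ok (μ self-dual)
  !Unit ‖ !Unit  ✗ same direction on both sides — not dual

NO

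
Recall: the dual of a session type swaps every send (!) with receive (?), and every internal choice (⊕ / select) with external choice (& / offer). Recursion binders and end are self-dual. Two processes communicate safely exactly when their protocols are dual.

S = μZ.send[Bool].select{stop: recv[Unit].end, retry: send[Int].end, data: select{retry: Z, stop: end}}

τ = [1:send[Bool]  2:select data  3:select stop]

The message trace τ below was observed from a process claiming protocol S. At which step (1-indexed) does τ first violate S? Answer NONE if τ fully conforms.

NONE

[1] send[Bool]  ✓  residual = select{stop: recv[Unit].end, retry: send[Int].end, data: select{retry: μZ.…, stop: end}}
[2] select data  ✓  residual = select{retry: μZ.…, stop: end}
[3] select stop  ✓  residual = end
all 3 steps conform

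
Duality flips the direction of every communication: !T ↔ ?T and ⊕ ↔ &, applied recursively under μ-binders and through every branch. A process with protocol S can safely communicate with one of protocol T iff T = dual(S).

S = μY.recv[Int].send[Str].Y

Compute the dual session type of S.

μY → μY  (binder kept)
  recv[Int] → send[Int]
    send[Str] → recv[Str]
      Y ↦ Y

μY.send[Int].recv[Str].Y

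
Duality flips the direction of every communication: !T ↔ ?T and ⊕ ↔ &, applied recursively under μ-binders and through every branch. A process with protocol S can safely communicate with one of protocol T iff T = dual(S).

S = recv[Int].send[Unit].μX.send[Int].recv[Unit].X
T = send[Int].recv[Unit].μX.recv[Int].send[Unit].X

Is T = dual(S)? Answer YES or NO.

YES

recv[Int] vs send[Int]  match
  send[Unit] vs recv[Unit]  match
    μX vs μX  match (rec unchanged)
      send[Int] vs recv[Int]  match
        recv[Unit] vs send[Unit]  match
          X vs X  match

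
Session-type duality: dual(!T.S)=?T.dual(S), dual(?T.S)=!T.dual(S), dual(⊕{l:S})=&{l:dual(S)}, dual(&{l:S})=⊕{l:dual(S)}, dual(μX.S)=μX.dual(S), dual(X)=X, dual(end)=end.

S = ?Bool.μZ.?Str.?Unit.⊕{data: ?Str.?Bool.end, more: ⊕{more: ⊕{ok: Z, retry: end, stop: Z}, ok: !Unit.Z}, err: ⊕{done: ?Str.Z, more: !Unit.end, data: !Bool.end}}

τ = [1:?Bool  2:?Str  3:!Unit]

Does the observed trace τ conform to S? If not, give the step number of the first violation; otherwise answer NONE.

step 1: ?Bool  match  cont: μZ.…
step 2: ?Str  match  cont: ?Unit.⊕{data: ?Str.?Bool.end, more: ⊕{more: ⊕{ok: μZ.…, retry: end, stop: μZ.…}, ok: !Unit.μZ.…}, err: ⊕{done: ?Str.μZ.…, more: !Unit.end, data: !Bool.end}}
step 3: got !Unit, protocol expects ?Unit  ✗

3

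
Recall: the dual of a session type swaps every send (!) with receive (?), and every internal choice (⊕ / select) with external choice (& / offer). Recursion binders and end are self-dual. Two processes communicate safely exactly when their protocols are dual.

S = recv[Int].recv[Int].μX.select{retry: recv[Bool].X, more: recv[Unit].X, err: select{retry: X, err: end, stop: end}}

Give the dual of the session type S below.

recv[Int] → send[Int]
  recv[Int] → send[Int]
    μX → μX  (μ self-dual)
      select{retry,more,err} → offer{retry,more,err}  (select→offer)
        • retry:
          recv[Bool] → send[Bool]
            X self-dual
        • more:
          recv[Unit] → send[Unit]
            X self-dual
        • err:
          select{retry,err,stop} → offer{retry,err,stop}  (select→offer)
            • retry:
              X self-dual
            • err:
              end self-dual
            • stop:
              end self-dual

send[Int].send[Int].μX.offer{retry: send[Bool].X, more: send[Unit].X, err: offer{retry: X, err: end, stop: end}}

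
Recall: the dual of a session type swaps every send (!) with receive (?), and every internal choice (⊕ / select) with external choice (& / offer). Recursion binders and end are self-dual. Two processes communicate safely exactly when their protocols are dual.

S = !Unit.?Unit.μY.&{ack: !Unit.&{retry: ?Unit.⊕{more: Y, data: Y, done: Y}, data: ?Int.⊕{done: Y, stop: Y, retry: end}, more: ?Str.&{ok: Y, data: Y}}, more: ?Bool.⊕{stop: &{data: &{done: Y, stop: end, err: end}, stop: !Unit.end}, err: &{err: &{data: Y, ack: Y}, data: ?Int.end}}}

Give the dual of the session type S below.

?Unit.!Unit.μY.⊕{ack: ?Unit.⊕{retry: !Unit.&{more: Y, data: Y, done: Y}, data: !Int.&{done: Y, stop: Y, retry: end}, more: !Str.⊕{ok: Y, data: Y}}, more: !Bool.&{stop: ⊕{data: ⊕{done: Y, stop: end, err: end}, stop: ?Unit.end}, err: ⊕{err: ⊕{data: Y, ack: Y}, data: !Int.end}}}

!Unit → ?Unit
  ?Unit → !Unit
    μY → μY  (rec unchanged)
      &{ack,more} → ⊕{ack,more}  (external→internal)
        • ack:
          !Unit → ?Unit
            &{retry,data,more} → ⊕{retry,data,more}  (external→internal)
              • retry:
                ?Unit → !Unit
                  ⊕{more,data,done} → &{more,data,done}  (select→offer)
                    • more:
                      Y self-dual
                    • data:
                      Y self-dual
                    • done:
                      Y self-dual
              • data:
                ?Int → !Int
                  ⊕{done,stop,retry} → &{done,stop,retry}  (select→offer)
                    • done:
                      Y self-dual
                    • stop:
                      Y self-dual
                    • retry:
                      end self-dual
              • more:
                ?Str → !Str
                  &{ok,data} → ⊕{ok,data}  (external→internal)
                    • ok:
                      Y self-dual
                    • data:
                      Y self-dual
        • more:
          ?Bool → !Bool
            ⊕{stop,err} → &{stop,err}  (select→offer)
              • stop:
                &{data,stop} → ⊕{data,stop}  (external→internal)
                  • data:
                    &{done,stop,err} → ⊕{done,stop,err}  (external→internal)
                      • done:
                        Y self-dual
                      • stop:
                        end self-dual
                      • err:
                        end self-dual
                  • stop:
                    !Unit → ?Unit
                      end self-dual
              • err:
                &{err,data} → ⊕{err,data}  (external→internal)
                  • err:
                    &{data,ack} → ⊕{data,ack}  (external→internal)
                      • data:
                        Y self-dual
                      • ack:
                        Y self-dual
                  • data:
                    ?Int → !Int
                      end self-dual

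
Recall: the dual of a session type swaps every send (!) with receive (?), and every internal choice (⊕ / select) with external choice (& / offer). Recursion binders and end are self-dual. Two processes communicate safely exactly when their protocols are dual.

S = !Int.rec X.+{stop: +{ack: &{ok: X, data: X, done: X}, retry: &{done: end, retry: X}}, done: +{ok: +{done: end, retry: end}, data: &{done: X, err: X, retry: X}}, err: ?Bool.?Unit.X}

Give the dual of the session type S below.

!Int ↦ ?Int
  rec X ↦ rec X  (μ self-dual)
    +{stop,done,err} ↦ &{stop,done,err}  (⊕→&)
      case stop:
        +{ack,retry} ↦ &{ack,retry}  (⊕→&)
          case ack:
            &{ok,data,done} ↦ +{ok,data,done}  (offer→select)
              case ok:
                dual(X) = X
              case data:
                dual(X) = X
              case done:
                dual(X) = X
          case retry:
            &{done,retry} ↦ +{done,retry}  (offer→select)
              case done:
                dual(end) = end
              case retry:
                dual(X) = X
      case done:
        +{ok,data} ↦ &{ok,data}  (⊕→&)
          case ok:
            +{done,retry} ↦ &{done,retry}  (⊕→&)
              case done:
                dual(end) = end
              case retry:
                dual(end) = end
          case data:
            &{done,err,retry} ↦ +{done,err,retry}  (offer→select)
              case done:
                dual(X) = X
              case err:
                dual(X) = X
              case retry:
                dual(X) = X
      case err:
        ?Bool ↦ !Bool
          ?Unit ↦ !Unit
            dual(X) = X

?Int.rec X.&{stop: &{ack: +{ok: X, data: X, done: X}, retry: +{done: end, retry: X}}, done: &{ok: &{done: end, retry: end}, data: +{done: X, err: X, retry: X}}, err: !Bool.!Unit.X}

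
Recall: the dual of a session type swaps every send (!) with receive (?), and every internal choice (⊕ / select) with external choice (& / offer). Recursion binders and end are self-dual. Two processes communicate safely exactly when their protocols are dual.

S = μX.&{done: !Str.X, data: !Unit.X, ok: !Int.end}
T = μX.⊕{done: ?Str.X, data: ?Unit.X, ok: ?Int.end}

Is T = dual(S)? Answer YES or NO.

μX | μX  ✓ (rec unchanged)
  &{done,data,ok} | ⊕{done,data,ok}  ✓ same labels
    case done:
      !Str | ?Str  ✓
        X | X  ✓
    case data:
      !Unit | ?Unit  ✓
        X | X  ✓
    case ok:
      !Int | ?Int  ✓
        end | end  ✓

YES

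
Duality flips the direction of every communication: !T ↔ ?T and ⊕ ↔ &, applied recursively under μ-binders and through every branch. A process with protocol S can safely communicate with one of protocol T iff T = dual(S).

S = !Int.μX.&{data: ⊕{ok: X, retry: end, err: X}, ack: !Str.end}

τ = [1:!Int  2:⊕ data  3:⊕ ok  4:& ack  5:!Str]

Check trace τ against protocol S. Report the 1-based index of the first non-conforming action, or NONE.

2

@1 !Int  ok  now at μX.…
@2 got ⊕ data, protocol expects & data or & ack  ✗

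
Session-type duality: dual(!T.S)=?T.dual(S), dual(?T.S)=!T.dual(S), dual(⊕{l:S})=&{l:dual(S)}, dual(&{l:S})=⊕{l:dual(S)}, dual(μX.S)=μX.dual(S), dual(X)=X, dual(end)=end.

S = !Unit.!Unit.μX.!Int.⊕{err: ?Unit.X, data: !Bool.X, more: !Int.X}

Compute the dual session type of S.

?Unit.?Unit.μX.?Int.&{err: !Unit.X, data: ?Bool.X, more: ?Int.X}

!Unit ↦ ?Unit
  !Unit ↦ ?Unit
    μX ↦ μX  (rec unchanged)
      !Int ↦ ?Int
        ⊕{err,data,more} ↦ &{err,data,more}  (internal→external)
          • err:
            ?Unit ↦ !Unit
              dual(X) = X
          • data:
            !Bool ↦ ?Bool
              dual(X) = X
          • more:
            !Int ↦ ?Int
              dual(X) = X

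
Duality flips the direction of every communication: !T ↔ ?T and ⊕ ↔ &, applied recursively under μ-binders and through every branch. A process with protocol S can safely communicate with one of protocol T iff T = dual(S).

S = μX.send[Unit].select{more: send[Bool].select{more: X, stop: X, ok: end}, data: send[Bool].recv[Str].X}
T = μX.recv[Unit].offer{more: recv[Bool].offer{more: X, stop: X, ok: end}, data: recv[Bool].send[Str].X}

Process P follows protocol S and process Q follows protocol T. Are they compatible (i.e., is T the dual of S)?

YES

μX ‖ μX  match (rec unchanged)
  send[Unit] ‖ recv[Unit]  match
    select{more,data} ‖ offer{more,data}  match label sets agree
      • more:
        send[Bool] ‖ recv[Bool]  match
          select{more,stop,ok} ‖ offer{more,stop,ok}  match label sets agree
            • more:
              X ‖ X  match
            • stop:
              X ‖ X  match
            • ok:
              end ‖ end  match
      • data:
        send[Bool] ‖ recv[Bool]  match
          recv[Str] ‖ send[Str]  match
            X ‖ X  match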